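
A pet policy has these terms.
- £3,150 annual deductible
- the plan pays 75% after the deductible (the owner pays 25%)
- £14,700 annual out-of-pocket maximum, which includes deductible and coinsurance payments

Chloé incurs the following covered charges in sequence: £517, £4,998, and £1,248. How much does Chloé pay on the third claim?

#1 (£517): all of it applies to the deductible. Cost to owner: £517. OOP to date £517.
#2 (£4,998): £2,633 to deductible, leaving £2,365; coinsurance £2,365 × 25% = £591.25. Owner pays £3,224.25; OOP now £3,741.25.
#3 (£1,248): 25% coinsurance on £1,248 = £312. Cost to owner: £312. OOP to date £4,053.25.

£312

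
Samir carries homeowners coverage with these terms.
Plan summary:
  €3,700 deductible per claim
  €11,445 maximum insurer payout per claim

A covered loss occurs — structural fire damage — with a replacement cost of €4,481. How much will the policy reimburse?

€781

Less the €3,700 deductible: €4,481 − €3,700 = €781.
€781 ≤ €11,445, so the limit doesn't bind; insurer pays €781.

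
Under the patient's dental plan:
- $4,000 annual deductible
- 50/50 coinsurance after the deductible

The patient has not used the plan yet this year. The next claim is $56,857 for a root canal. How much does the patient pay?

$30,428.50

The full $4,000 deductible is still open; $4,000 of this bill applies to it.
After the $4,000 deductible portion, $56,857 − $4,000 = $52,857 is subject to coinsurance.
Patient's 50% share of $52,857 is $26,428.50.
Patient responsibility: $4,000 + $26,428.50 = $30,428.50.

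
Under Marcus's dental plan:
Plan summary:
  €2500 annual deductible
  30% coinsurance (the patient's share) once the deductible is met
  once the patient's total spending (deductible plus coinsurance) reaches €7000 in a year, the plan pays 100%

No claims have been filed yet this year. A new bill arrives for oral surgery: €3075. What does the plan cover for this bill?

€402.50

The full €2500 deductible is still open; €2500 of this bill applies to it.
After the €2500 deductible portion, €3075 − €2500 = €575 is subject to coinsurance.
Patient's 30% share of €575 is €172.50.
That puts the patient's cost at €2500 + €172.50 = €2672.50 before any cap.
Total out-of-pocket so far would be €0 + €2672.50 = €2672.50, below the €7000 cap — no reduction.
The plan picks up €3075 − €2672.50 = €402.50.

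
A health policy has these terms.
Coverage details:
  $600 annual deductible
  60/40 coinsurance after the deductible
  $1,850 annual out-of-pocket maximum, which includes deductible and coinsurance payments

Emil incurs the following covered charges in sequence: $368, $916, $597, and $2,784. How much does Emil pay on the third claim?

#1 ($368): fully absorbed by the deductible. Patient pays $368; OOP now $368.
#2 ($916): deductible takes $232, $684 remains; coinsurance $684 × 40% = $273.60. Cost to patient: $505.60. OOP to date $873.60.
#3 ($597): 40% coinsurance on $597 = $238.80. Patient owes $238.80 (running OOP $1,112.40).

$238.80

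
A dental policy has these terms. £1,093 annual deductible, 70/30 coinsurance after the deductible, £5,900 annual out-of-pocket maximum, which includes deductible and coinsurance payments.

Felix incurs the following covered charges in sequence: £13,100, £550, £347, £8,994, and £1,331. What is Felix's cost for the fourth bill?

#1 (£13,100): £1,093 to deductible, leaving £12,007; 30% of £12,007 = £3,602.10. Cost to patient: £4,695.10. OOP to date £4,695.10.
#2 (£550): deductible met; 30% of £550 = £165. Patient owes £165 (running OOP £4,860.10).
#3 (£347): deductible met; 30% of £347 = £104.10. Patient pays £104.10; OOP now £4,964.20.
#4 (£8,994): deductible met; 30% of £8,994 = £2,698.20. That would push OOP to £7,662.40, over the £5,900 cap, so patient pays £5,900 − £4,964.20 = £935.80.

£935.80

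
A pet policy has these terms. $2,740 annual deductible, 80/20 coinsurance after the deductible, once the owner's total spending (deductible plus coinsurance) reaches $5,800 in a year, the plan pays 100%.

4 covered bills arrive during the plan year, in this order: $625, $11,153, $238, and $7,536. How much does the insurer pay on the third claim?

Claim 1 ($625): all of it applies to the deductible. Cost to owner: $625. OOP to date $625. Plan pays $625 − $625 = $0.
Claim 2 ($11,153): $2,115 to deductible, leaving $9,038; owner's 20% is $1,807.60. Owner owes $3,922.60 (running OOP $4,547.60). Insurer: $11,153 − $3,922.60 = $7,230.40.
Claim 3 ($238): deductible already satisfied, so owner's share is 20% × $238 = $47.60. Owner owes $47.60 (running OOP $4,595.20). Plan pays $238 − $47.60 = $190.40.

$190.40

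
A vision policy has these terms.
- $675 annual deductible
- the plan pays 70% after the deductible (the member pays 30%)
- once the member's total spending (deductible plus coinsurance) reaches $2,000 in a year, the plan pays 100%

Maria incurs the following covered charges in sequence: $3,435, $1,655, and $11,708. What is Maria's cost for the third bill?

$0.50

Bill 1, $3,435: deductible takes $675, $2,760 remains; 30% of $2,760 = $828. Member owes $1,503 (running OOP $1,503).
Bill 2, $1,655: deductible met; 30% of $1,655 = $496.50. Cost to member: $496.50. OOP to date $1,999.50.
Bill 3, $11,708: deductible already satisfied, so member's share is 30% × $11,708 = $3,512.40. That would push OOP to $5,511.90, over the $2,000 cap, so member pays $2,000 − $1,999.50 = $0.50.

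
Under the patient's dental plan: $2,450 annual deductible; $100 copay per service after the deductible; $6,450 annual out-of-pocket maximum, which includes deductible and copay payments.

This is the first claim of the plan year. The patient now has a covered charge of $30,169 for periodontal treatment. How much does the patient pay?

Nothing has been paid toward the $2,450 deductible, so the first $2,450 of this charge is applied there.
That leaves $30,169 − $2,450 = $27,719 for the copay.
Copay on this service: $100.
Patient responsibility before any cap: $2,450 + $100 = $2,550.
Year-to-date out-of-pocket becomes $0 + $2,550 = $2,550, still under the $6,450 maximum, so no cap applies.

$2,550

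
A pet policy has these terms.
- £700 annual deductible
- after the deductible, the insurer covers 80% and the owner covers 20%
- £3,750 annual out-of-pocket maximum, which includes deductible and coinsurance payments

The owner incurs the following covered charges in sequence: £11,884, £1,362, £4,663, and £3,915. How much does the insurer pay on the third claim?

Bill 1, £11,884: £700 to deductible, leaving £11,184; owner's 20% is £2,236.80. Owner owes £2,936.80 (running OOP £2,936.80). Plan pays £11,884 − £2,936.80 = £8,947.20.
Bill 2, £1,362: 20% coinsurance on £1,362 = £272.40. Owner owes £272.40 (running OOP £3,209.20). Plan pays £1,362 − £272.40 = £1,089.60.
Bill 3, £4,663: 20% coinsurance on £4,663 = £932.60. That would push OOP to £4,141.80, over the £3,750 cap, so owner pays £3,750 − £3,209.20 = £540.80. Insurer: £4,663 − £540.80 = £4,122.20.

£4,122.20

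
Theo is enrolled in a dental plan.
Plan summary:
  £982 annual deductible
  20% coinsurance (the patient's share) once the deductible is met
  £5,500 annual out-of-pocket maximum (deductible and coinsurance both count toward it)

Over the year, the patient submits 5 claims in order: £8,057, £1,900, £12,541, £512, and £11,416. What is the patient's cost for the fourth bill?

Claim 1 (£8,057): deductible takes £982, £7,075 remains; 20% of £7,075 = £1,415. Patient pays £2,397; OOP now £2,397.
Claim 2 (£1,900): deductible already satisfied, so patient's share is 20% × £1,900 = £380. Cost to patient: £380. OOP to date £2,777.
Claim 3 (£12,541): 20% coinsurance on £12,541 = £2,508.20. Patient owes £2,508.20 (running OOP £5,285.20).
Claim 4 (£512): deductible already satisfied, so patient's share is 20% × £512 = £102.40. Patient owes £102.40 (running OOP £5,387.60).

£102.40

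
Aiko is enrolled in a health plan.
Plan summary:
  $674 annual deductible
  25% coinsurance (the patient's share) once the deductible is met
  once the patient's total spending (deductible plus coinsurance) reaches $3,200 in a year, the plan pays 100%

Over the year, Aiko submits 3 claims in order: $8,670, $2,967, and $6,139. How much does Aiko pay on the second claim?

#1 ($8,670): $674 finishes the deductible; $7,996 goes to coinsurance; 25% of $7,996 = $1,999. Cost to patient: $2,673. OOP to date $2,673.
#2 ($2,967): deductible met; 25% of $2,967 = $741.75. OOP would hit $3,414.75 > $3,200, so the cap limits the patient to $3,200 − $2,673 = $527.

$527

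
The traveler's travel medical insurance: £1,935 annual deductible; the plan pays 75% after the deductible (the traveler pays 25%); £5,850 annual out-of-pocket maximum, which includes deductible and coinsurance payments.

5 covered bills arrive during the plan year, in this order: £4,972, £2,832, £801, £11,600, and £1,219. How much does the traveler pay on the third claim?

Claim 1 — £4,972: £1,935 finishes the deductible; £3,037 goes to coinsurance; 25% of £3,037 = £759.25. Cost to traveler: £2,694.25. OOP to date £2,694.25.
Claim 2 — £2,832: deductible already satisfied, so traveler's share is 25% × £2,832 = £708. Traveler pays £708; OOP now £3,402.25.
Claim 3 — £801: deductible met; 25% of £801 = £200.25. Cost to traveler: £200.25. OOP to date £3,602.50.

£200.25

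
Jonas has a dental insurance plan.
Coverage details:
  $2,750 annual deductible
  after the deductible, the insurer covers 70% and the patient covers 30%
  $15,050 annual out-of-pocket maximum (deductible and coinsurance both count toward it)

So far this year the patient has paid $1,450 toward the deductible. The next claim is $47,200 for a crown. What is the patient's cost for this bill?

Deductible still to meet: $2,750 − $1,450 = $1,300.
The remaining $45,900 (= $47,200 − $1,300) moves to coinsurance.
Coinsurance: $45,900 × 30% = $13,770.
So the patient owes $1,300 + $13,770 = $15,070 before any cap.
Year-to-date out-of-pocket would reach $1,450 + $15,070 = $16,520, above the $15,050 maximum, so the patient pays only $15,050 − $1,450 = $13,600.

$13,600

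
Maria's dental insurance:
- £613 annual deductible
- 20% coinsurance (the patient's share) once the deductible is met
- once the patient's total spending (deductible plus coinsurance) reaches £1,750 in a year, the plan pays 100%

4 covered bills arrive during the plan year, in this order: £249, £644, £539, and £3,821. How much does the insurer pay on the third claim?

£431.20

Claim 1 (£249): fully absorbed by the deductible. Cost to patient: £249. OOP to date £249. Insurer: £249 − £249 = £0.
Claim 2 (£644): £364 finishes the deductible; £280 goes to coinsurance; patient's 20% is £56. Patient pays £420; OOP now £669. Insurer: £644 − £420 = £224.
Claim 3 (£539): 20% coinsurance on £539 = £107.80. Cost to patient: £107.80. OOP to date £776.80. Plan pays £539 − £107.80 = £431.20.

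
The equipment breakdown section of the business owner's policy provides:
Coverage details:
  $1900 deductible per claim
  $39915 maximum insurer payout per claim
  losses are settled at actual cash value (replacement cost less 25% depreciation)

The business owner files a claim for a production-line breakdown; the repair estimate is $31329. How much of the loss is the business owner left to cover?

Actual cash value after 25% depreciation: $31329 × 75% = $23496.75.
Less the $1900 deductible: $23496.75 − $1900 = $21596.75.
$21596.75 ≤ $39915, so the limit doesn't bind; insurer pays $21596.75.
Business owner's share is the uncovered remainder: $31329 − $21596.75 = $9732.25.

$9732.25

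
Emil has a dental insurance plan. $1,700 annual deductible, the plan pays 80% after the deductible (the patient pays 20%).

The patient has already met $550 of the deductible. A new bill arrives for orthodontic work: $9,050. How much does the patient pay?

Remaining deductible: $1,700 − $550 = $1,150.
The remaining $7,900 (= $9,050 − $1,150) moves to coinsurance.
Coinsurance: $7,900 × 20% = $1,580.
Patient responsibility: $1,150 + $1,580 = $2,730.

$2,730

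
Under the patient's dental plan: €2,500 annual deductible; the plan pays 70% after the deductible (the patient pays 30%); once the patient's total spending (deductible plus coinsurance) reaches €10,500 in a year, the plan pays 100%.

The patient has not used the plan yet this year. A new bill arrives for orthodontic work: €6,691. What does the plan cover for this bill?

€2,933.70

The full €2,500 deductible is still open; €2,500 of this bill applies to it.
After the €2,500 deductible portion, €6,691 − €2,500 = €4,191 is subject to coinsurance.
Coinsurance: €4,191 × 30% = €1,257.30.
So the patient owes €2,500 + €1,257.30 = €3,757.30 before any cap.
Cumulative spending €0 + €3,757.30 = €3,757.30 stays under the €10,500 maximum.
The plan picks up €6,691 − €3,757.30 = €2,933.70.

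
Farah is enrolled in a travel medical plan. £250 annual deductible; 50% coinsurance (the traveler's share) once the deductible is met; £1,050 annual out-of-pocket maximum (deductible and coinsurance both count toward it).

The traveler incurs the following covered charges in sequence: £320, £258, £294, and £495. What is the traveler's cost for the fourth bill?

Claim 1 (£320): £250 finishes the deductible; £70 goes to coinsurance; traveler's 50% is £35. Traveler owes £285 (running OOP £285).
Claim 2 (£258): deductible met; 50% of £258 = £129. Traveler owes £129 (running OOP £414).
Claim 3 (£294): deductible already satisfied, so traveler's share is 50% × £294 = £147. Cost to traveler: £147. OOP to date £561.
Claim 4 (£495): deductible already satisfied, so traveler's share is 50% × £495 = £247.50. Cost to traveler: £247.50. OOP to date £808.50.

£247.50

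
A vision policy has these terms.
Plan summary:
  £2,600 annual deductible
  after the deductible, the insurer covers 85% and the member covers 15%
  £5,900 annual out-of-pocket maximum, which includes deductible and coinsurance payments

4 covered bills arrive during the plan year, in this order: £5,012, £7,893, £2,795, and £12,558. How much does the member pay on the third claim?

Claim 1 — £5,012: £2,600 to deductible, leaving £2,412; coinsurance £2,412 × 15% = £361.80. Member owes £2,961.80 (running OOP £2,961.80).
Claim 2 — £7,893: deductible met; 15% of £7,893 = £1,183.95. Member owes £1,183.95 (running OOP £4,145.75).
Claim 3 — £2,795: deductible met; 15% of £2,795 = £419.25. Cost to member: £419.25. OOP to date £4,565.

£419.25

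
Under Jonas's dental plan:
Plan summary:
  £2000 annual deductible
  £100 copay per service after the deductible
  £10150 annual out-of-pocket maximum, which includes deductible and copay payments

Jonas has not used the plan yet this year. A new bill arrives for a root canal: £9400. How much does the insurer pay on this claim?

Deductible not yet touched, so the first £2000 of the bill goes to the deductible.
After the £2000 deductible portion, £9400 − £2000 = £7400 is subject to the copay.
Copay on this service: £100.
So the patient owes £2000 + £100 = £2100 before any cap.
Cumulative spending £0 + £2100 = £2100 stays under the £10150 maximum.
The plan picks up £9400 − £2100 = £7300.

£7300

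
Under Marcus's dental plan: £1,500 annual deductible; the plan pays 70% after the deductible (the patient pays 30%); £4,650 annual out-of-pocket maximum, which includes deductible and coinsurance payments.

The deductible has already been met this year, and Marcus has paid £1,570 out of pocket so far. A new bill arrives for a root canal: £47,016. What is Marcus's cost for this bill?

With the deductible met, the entire £47,016 is subject to coinsurance.
30% of £47,016 = £14,104.80 falls to the patient.
That would bring total out-of-pocket to £15,674.80, past the £4,650 cap. The patient is capped at £4,650 − £1,570 = £3,080 on this claim.

£3,080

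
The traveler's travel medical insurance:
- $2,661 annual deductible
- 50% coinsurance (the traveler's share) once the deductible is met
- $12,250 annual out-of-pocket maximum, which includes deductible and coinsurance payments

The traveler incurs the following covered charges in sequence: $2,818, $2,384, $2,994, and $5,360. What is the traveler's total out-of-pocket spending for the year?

$8,108.50

Bill 1, $2,818: $2,661 finishes the deductible; $157 goes to coinsurance; traveler's 50% is $78.50. Traveler pays $2,739.50; OOP now $2,739.50.
Bill 2, $2,384: deductible met; 50% of $2,384 = $1,192. Traveler pays $1,192; OOP now $3,931.50.
Bill 3, $2,994: 50% coinsurance on $2,994 = $1,497. Cost to traveler: $1,497. OOP to date $5,428.50.
Bill 4, $5,360: 50% coinsurance on $5,360 = $2,680. Cost to traveler: $2,680. OOP to date $8,108.50.
Total paid by the traveler: $2,739.50 + $1,192 + $1,497 + $2,680 = $8,108.50.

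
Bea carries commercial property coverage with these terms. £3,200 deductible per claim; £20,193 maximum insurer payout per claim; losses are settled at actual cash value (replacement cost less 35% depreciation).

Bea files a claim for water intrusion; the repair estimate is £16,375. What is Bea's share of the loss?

£8,931.25

Depreciate 35%: the covered value is £16,375 × 0.65 = £10,643.75.
After the deductible, £10,643.75 − £3,200 = £7,443.75 remains.
£7,443.75 ≤ £20,193, so the limit doesn't bind; insurer pays £7,443.75.
The business bears the rest of the original loss: £16,375 − £7,443.75 = £8,931.25.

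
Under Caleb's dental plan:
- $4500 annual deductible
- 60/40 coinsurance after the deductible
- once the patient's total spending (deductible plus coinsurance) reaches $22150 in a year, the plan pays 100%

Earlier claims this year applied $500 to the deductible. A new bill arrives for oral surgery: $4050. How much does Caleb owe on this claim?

Remaining deductible: $4500 − $500 = $4000.
After the $4000 deductible portion, $4050 − $4000 = $50 is subject to coinsurance.
Coinsurance: $50 × 40% = $20.
So the patient owes $4000 + $20 = $4020 before any cap.
Year-to-date out-of-pocket becomes $500 + $4020 = $4520, still under the $22150 maximum, so no cap applies.

$4020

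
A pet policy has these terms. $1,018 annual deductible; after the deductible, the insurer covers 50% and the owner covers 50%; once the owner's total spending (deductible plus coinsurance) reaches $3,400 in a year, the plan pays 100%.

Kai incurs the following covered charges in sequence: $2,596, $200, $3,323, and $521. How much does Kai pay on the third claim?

$1,493

#1 ($2,596): $1,018 finishes the deductible; $1,578 goes to coinsurance; 50% of $1,578 = $789. Owner pays $1,807; OOP now $1,807.
#2 ($200): deductible already satisfied, so owner's share is 50% × $200 = $100. Owner pays $100; OOP now $1,907.
#3 ($3,323): 50% coinsurance on $3,323 = $1,661.50. That would push OOP to $3,568.50, over the $3,400 cap, so owner pays $3,400 − $1,907 = $1,493.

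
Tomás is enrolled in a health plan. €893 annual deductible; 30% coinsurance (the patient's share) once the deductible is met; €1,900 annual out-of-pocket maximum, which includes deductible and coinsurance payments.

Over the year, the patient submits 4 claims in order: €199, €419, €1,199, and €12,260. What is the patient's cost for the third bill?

Claim 1 — €199: entire amount goes to the deductible. Patient owes €199 (running OOP €199).
Claim 2 — €419: all of it applies to the deductible. Cost to patient: €419. OOP to date €618.
Claim 3 — €1,199: deductible takes €275, €924 remains; 30% of €924 = €277.20. Patient pays €552.20; OOP now €1,170.20.

€552.20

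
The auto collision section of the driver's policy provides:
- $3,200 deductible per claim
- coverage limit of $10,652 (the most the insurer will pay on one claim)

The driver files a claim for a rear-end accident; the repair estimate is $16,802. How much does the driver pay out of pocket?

$6,150

Subtract the deductible: $16,802 − $3,200 = $13,602.
$13,602 exceeds the $10,652 limit, so the insurer pays the limit: $10,652.
The driver bears the rest of the original loss: $16,802 − $10,652 = $6,150.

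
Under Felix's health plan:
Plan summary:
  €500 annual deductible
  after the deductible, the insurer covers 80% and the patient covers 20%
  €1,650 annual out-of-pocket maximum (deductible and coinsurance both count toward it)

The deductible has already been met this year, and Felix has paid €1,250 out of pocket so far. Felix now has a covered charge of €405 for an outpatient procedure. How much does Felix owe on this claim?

The deductible is already satisfied, so the full bill goes to coinsurance.
Coinsurance: €405 × 20% = €81.
Year-to-date out-of-pocket becomes €1,250 + €81 = €1,331, still under the €1,650 maximum, so no cap applies.

€81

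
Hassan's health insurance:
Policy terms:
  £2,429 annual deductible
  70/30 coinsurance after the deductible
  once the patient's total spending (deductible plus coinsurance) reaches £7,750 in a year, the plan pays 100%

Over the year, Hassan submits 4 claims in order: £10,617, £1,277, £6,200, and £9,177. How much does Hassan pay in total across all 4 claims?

£7,750

Claim 1 — £10,617: £2,429 finishes the deductible; £8,188 goes to coinsurance; coinsurance £8,188 × 30% = £2,456.40. Patient pays £4,885.40; OOP now £4,885.40.
Claim 2 — £1,277: deductible met; 30% of £1,277 = £383.10. Patient pays £383.10; OOP now £5,268.50.
Claim 3 — £6,200: deductible already satisfied, so patient's share is 30% × £6,200 = £1,860. Patient owes £1,860 (running OOP £7,128.50).
Claim 4 — £9,177: deductible met; 30% of £9,177 = £2,753.10. Adding that to £7,128.50 gives £9,881.60, past the £7,750 cap; patient pays only £7,750 − £7,128.50 = £621.50.
Summing the patient's payments: £4,885.40 + £383.10 + £1,860 + £621.50 = £7,750.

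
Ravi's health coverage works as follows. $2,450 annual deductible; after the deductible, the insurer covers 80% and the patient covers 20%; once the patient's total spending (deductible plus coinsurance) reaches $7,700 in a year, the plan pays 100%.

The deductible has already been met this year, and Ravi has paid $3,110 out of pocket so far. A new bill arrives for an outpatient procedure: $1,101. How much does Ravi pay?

$220.20

With the deductible met, the entire $1,101 is subject to coinsurance.
Coinsurance: $1,101 × 20% = $220.20.
Cumulative spending $3,110 + $220.20 = $3,330.20 stays under the $7,700 maximum.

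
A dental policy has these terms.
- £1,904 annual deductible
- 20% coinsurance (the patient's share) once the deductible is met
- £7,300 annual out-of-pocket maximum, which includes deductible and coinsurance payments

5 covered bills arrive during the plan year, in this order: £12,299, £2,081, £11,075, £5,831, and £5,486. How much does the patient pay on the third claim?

Claim 1 — £12,299: £1,904 finishes the deductible; £10,395 goes to coinsurance; 20% of £10,395 = £2,079. Patient pays £3,983; OOP now £3,983.
Claim 2 — £2,081: deductible met; 20% of £2,081 = £416.20. Patient pays £416.20; OOP now £4,399.20.
Claim 3 — £11,075: deductible already satisfied, so patient's share is 20% × £11,075 = £2,215. Cost to patient: £2,215. OOP to date £6,614.20.

£2,215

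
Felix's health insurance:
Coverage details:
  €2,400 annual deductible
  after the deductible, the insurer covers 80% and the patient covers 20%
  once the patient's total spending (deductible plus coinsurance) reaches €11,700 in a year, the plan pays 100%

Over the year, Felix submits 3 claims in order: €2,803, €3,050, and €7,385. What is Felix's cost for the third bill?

€1,477

#1 (€2,803): deductible takes €2,400, €403 remains; 20% of €403 = €80.60. Patient pays €2,480.60; OOP now €2,480.60.
#2 (€3,050): deductible already satisfied, so patient's share is 20% × €3,050 = €610. Patient owes €610 (running OOP €3,090.60).
#3 (€7,385): deductible met; 20% of €7,385 = €1,477. Patient pays €1,477; OOP now €4,567.60.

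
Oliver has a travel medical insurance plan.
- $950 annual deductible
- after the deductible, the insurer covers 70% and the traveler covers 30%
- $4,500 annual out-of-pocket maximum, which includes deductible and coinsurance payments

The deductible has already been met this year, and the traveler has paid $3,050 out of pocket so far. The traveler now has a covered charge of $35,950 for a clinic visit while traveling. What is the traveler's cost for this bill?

With the deductible met, the entire $35,950 is subject to coinsurance.
Coinsurance: $35,950 × 30% = $10,785.
That would bring total out-of-pocket to $13,835, past the $4,500 cap. The traveler is capped at $4,500 − $3,050 = $1,450 on this claim.

$1,450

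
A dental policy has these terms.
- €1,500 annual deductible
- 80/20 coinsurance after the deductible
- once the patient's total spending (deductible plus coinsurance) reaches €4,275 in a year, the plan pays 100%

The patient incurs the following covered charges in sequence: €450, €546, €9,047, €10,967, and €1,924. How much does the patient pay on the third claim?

€2,212.60

Claim 1 (€450): all of it applies to the deductible. Patient owes €450 (running OOP €450).
Claim 2 (€546): entire amount goes to the deductible. Patient pays €546; OOP now €996.
Claim 3 (€9,047): deductible takes €504, €8,543 remains; coinsurance €8,543 × 20% = €1,708.60. Patient owes €2,212.60 (running OOP €3,208.60).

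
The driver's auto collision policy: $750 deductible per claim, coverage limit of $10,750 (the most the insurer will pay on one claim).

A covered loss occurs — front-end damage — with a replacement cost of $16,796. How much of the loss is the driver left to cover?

$6,046

Less the $750 deductible: $16,796 − $750 = $16,046.
The $10,750 per-incident cap binds; insurer pays $10,750.
The driver bears the rest of the original loss: $16,796 − $10,750 = $6,046.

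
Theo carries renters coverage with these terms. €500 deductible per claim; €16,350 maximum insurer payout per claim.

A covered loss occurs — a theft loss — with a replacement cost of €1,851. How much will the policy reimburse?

€1,351

Subtract the deductible: €1,851 − €500 = €1,351.
€1,351 ≤ €16,350, so the limit doesn't bind; insurer pays €1,351.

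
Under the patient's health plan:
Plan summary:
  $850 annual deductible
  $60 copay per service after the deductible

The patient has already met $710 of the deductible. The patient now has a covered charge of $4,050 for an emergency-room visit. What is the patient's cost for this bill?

$710 of the $850 deductible is already met, leaving $140.
After the $140 deductible portion, $4,050 − $140 = $3,910 is subject to the copay.
Copay on this service: $60.
Patient responsibility: $140 + $60 = $200.

$200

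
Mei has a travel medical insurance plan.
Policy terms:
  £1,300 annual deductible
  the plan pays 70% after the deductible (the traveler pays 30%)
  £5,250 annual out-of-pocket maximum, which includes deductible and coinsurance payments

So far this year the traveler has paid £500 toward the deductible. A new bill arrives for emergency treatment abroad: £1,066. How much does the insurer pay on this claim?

Remaining deductible: £1,300 − £500 = £800.
That leaves £1,066 − £800 = £266 for coinsurance.
30% of £266 = £79.80 falls to the traveler.
So the traveler owes £800 + £79.80 = £879.80 before any cap.
Year-to-date out-of-pocket becomes £500 + £879.80 = £1,379.80, still under the £5,250 maximum, so no cap applies.
The insurer covers the remainder: £1,066 − £879.80 = £186.20.

£186.20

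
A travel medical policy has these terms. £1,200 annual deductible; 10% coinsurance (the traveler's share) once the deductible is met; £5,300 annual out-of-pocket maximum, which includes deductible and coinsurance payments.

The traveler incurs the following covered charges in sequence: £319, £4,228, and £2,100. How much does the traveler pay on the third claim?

Bill 1, £319: all of it applies to the deductible. Cost to traveler: £319. OOP to date £319.
Bill 2, £4,228: deductible takes £881, £3,347 remains; coinsurance £3,347 × 10% = £334.70. Cost to traveler: £1,215.70. OOP to date £1,534.70.
Bill 3, £2,100: 10% coinsurance on £2,100 = £210. Traveler owes £210 (running OOP £1,744.70).

£210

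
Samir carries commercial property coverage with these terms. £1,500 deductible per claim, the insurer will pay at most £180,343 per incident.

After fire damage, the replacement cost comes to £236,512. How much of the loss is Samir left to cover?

£56,169

Subtract the deductible: £236,512 − £1,500 = £235,012.
The £180,343 per-incident cap binds; insurer pays £180,343.
Business's share is the uncovered remainder: £236,512 − £180,343 = £56,169.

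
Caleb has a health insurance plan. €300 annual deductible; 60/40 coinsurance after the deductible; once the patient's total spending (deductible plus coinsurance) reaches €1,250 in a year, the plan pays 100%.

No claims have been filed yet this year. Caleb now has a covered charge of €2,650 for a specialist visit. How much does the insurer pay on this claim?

Nothing has been paid toward the €300 deductible, so the first €300 of this charge is applied there.
That leaves €2,650 − €300 = €2,350 for coinsurance.
40% of €2,350 = €940 falls to the patient.
Patient responsibility before any cap: €300 + €940 = €1,240.
Cumulative spending €0 + €1,240 = €1,240 stays under the €1,250 maximum.
The plan picks up €2,650 − €1,240 = €1,410.

€1,410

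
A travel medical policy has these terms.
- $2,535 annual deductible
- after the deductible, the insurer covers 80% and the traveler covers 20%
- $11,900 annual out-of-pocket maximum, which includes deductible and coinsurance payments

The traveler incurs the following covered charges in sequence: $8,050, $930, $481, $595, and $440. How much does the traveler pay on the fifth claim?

Claim 1 — $8,050: deductible takes $2,535, $5,515 remains; 20% of $5,515 = $1,103. Traveler pays $3,638; OOP now $3,638.
Claim 2 — $930: deductible met; 20% of $930 = $186. Cost to traveler: $186. OOP to date $3,824.
Claim 3 — $481: 20% coinsurance on $481 = $96.20. Traveler pays $96.20; OOP now $3,920.20.
Claim 4 — $595: 20% coinsurance on $595 = $119. Traveler owes $119 (running OOP $4,039.20).
Claim 5 — $440: 20% coinsurance on $440 = $88. Traveler pays $88; OOP now $4,127.20.

$88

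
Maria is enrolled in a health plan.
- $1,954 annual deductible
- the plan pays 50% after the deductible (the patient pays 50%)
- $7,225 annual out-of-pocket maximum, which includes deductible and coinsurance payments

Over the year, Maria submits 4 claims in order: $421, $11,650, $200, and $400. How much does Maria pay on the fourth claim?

$112.50

Claim 1 ($421): entire amount goes to the deductible. Patient pays $421; OOP now $421.
Claim 2 ($11,650): $1,533 to deductible, leaving $10,117; coinsurance $10,117 × 50% = $5,058.50. Patient pays $6,591.50; OOP now $7,012.50.
Claim 3 ($200): deductible met; 50% of $200 = $100. Cost to patient: $100. OOP to date $7,112.50.
Claim 4 ($400): deductible met; 50% of $400 = $200. That would push OOP to $7,312.50, over the $7,225 cap, so patient pays $7,225 − $7,112.50 = $112.50.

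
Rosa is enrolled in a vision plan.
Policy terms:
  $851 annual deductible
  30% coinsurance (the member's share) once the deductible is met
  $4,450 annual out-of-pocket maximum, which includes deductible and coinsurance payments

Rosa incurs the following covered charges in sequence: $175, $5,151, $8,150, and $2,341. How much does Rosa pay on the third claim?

$2,256.50

Bill 1, $175: fully absorbed by the deductible. Member owes $175 (running OOP $175).
Bill 2, $5,151: $676 finishes the deductible; $4,475 goes to coinsurance; member's 30% is $1,342.50. Member owes $2,018.50 (running OOP $2,193.50).
Bill 3, $8,150: 30% coinsurance on $8,150 = $2,445. Adding that to $2,193.50 gives $4,638.50, past the $4,450 cap; member pays only $4,450 − $2,193.50 = $2,256.50.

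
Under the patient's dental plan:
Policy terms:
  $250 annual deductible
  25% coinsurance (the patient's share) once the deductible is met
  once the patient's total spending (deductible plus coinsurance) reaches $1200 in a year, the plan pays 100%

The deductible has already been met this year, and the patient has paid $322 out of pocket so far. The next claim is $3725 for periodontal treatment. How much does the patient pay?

$878

With the deductible met, the entire $3725 is subject to coinsurance.
Coinsurance: $3725 × 25% = $931.25.
Year-to-date out-of-pocket would reach $322 + $931.25 = $1253.25, above the $1200 maximum, so the patient pays only $1200 − $322 = $878.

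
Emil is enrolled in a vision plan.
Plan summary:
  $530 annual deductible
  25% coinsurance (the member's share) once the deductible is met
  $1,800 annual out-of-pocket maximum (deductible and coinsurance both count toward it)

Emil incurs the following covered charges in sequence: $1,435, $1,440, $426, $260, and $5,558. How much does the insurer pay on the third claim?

$319.50

Bill 1, $1,435: $530 finishes the deductible; $905 goes to coinsurance; 25% of $905 = $226.25. Member owes $756.25 (running OOP $756.25). Insurer: $1,435 − $756.25 = $678.75.
Bill 2, $1,440: 25% coinsurance on $1,440 = $360. Cost to member: $360. OOP to date $1,116.25. Plan pays $1,440 − $360 = $1,080.
Bill 3, $426: 25% coinsurance on $426 = $106.50. Member pays $106.50; OOP now $1,222.75. Insurer: $426 − $106.50 = $319.50.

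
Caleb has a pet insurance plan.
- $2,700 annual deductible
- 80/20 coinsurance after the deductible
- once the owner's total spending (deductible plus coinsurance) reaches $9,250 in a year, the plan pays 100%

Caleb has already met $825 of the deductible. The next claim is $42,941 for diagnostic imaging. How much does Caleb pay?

$8,425

Deductible still to meet: $2,700 − $825 = $1,875.
The remaining $41,066 (= $42,941 − $1,875) moves to coinsurance.
Owner's 20% share of $41,066 is $8,213.20.
Owner responsibility before any cap: $1,875 + $8,213.20 = $10,088.20.
Year-to-date out-of-pocket would reach $825 + $10,088.20 = $10,913.20, above the $9,250 maximum, so the owner pays only $9,250 − $825 = $8,425.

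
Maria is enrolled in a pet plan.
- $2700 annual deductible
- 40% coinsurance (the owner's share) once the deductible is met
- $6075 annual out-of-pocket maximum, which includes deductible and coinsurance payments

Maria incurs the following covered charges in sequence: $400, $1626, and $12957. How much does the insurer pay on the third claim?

$8908

Claim 1 ($400): entire amount goes to the deductible. Owner pays $400; OOP now $400. Insurer: $400 − $400 = $0.
Claim 2 ($1626): fully absorbed by the deductible. Cost to owner: $1626. OOP to date $2026. Plan pays $1626 − $1626 = $0.
Claim 3 ($12957): $674 finishes the deductible; $12283 goes to coinsurance; owner's 40% is $4913.20. Claim cost before the cap: $674 + $4913.20 = $5587.20. OOP would hit $7613.20 > $6075, so the cap limits the owner to $6075 − $2026 = $4049. Plan pays $12957 − $4049 = $8908.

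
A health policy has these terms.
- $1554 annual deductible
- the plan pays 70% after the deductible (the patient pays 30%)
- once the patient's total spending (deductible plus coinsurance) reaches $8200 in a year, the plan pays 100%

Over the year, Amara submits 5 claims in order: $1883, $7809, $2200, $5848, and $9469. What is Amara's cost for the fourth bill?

Bill 1, $1883: $1554 finishes the deductible; $329 goes to coinsurance; coinsurance $329 × 30% = $98.70. Cost to patient: $1652.70. OOP to date $1652.70.
Bill 2, $7809: 30% coinsurance on $7809 = $2342.70. Cost to patient: $2342.70. OOP to date $3995.40.
Bill 3, $2200: deductible already satisfied, so patient's share is 30% × $2200 = $660. Cost to patient: $660. OOP to date $4655.40.
Bill 4, $5848: deductible met; 30% of $5848 = $1754.40. Patient owes $1754.40 (running OOP $6409.80).

$1754.40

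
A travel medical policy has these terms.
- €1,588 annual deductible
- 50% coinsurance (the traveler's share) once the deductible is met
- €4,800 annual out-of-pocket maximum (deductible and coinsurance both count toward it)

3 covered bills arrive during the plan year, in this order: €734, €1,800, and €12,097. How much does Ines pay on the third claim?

Claim 1 — €734: fully absorbed by the deductible. Traveler pays €734; OOP now €734.
Claim 2 — €1,800: deductible takes €854, €946 remains; traveler's 50% is €473. Traveler pays €1,327; OOP now €2,061.
Claim 3 — €12,097: deductible met; 50% of €12,097 = €6,048.50. Adding that to €2,061 gives €8,109.50, past the €4,800 cap; traveler pays only €4,800 − €2,061 = €2,739.

€2,739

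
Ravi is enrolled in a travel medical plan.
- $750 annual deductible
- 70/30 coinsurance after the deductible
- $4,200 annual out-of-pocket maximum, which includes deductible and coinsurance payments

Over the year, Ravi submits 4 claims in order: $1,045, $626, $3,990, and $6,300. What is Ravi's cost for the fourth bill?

Claim 1 ($1,045): $750 to deductible, leaving $295; 30% of $295 = $88.50. Cost to traveler: $838.50. OOP to date $838.50.
Claim 2 ($626): 30% coinsurance on $626 = $187.80. Traveler pays $187.80; OOP now $1,026.30.
Claim 3 ($3,990): deductible met; 30% of $3,990 = $1,197. Traveler pays $1,197; OOP now $2,223.30.
Claim 4 ($6,300): deductible met; 30% of $6,300 = $1,890. Cost to traveler: $1,890. OOP to date $4,113.30.

$1,890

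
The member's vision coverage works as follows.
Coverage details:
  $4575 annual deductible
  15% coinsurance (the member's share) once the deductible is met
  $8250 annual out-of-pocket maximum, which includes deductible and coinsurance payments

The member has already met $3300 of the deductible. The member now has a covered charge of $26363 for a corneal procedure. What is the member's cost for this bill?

$4950

Deductible still to meet: $4575 − $3300 = $1275.
After the $1275 deductible portion, $26363 − $1275 = $25088 is subject to coinsurance.
15% of $25088 = $3763.20 falls to the member.
That puts the member's cost at $1275 + $3763.20 = $5038.20 before any cap.
That would bring total out-of-pocket to $8338.20, past the $8250 cap. The member is capped at $8250 − $3300 = $4950 on this claim.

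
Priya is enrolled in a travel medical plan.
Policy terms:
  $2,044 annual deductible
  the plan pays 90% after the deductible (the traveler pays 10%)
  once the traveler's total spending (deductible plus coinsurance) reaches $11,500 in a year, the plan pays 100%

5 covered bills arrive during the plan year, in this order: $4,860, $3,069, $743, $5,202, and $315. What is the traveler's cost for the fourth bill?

$520.20

#1 ($4,860): deductible takes $2,044, $2,816 remains; coinsurance $2,816 × 10% = $281.60. Traveler pays $2,325.60; OOP now $2,325.60.
#2 ($3,069): deductible met; 10% of $3,069 = $306.90. Cost to traveler: $306.90. OOP to date $2,632.50.
#3 ($743): 10% coinsurance on $743 = $74.30. Cost to traveler: $74.30. OOP to date $2,706.80.
#4 ($5,202): 10% coinsurance on $5,202 = $520.20. Traveler owes $520.20 (running OOP $3,227).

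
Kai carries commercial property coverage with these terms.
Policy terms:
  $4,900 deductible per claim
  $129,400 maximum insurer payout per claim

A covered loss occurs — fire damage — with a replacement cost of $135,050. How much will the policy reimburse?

Less the $4,900 deductible: $135,050 − $4,900 = $130,150.
The $129,400 per-incident cap binds; insurer pays $129,400.

$129,400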